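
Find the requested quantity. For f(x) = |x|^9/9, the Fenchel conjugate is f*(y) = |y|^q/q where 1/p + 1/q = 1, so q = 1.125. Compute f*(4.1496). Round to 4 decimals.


The conjugate exponent q satisfies 1/p + 1/q = 1.
p = 9, so q = 9/(9 - 1) = 1.125
|y|^q = 4.1496^1.125 = 4.9574
f*(4.1496) = 4.9574 / 1.125 = 4.4066


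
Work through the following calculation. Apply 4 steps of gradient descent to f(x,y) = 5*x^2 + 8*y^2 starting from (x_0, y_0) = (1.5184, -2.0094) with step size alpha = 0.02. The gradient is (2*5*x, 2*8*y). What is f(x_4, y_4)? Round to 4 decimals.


Gradient descent on f(x,y) = 5*x^2 + 8*y^2.
Starting point: (1.5184, -2.0094), alpha = 0.02
Step 1: grad_x = 2*5*1.5184 = 15.184, grad_y = 2*8*-2.0094 = -32.1504
  x_1 = 1.5184 - 0.02*15.184 = 1.2147
  y_1 = -2.0094 - 0.02*-32.1504 = -1.3664
Step 2: grad_x = 2*5*1.2147 = 12.1472, grad_y = 2*8*-1.3664 = -21.8623
  x_2 = 1.2147 - 0.02*12.1472 = 0.9718
  y_2 = -1.3664 - 0.02*-21.8623 = -0.9291
Step 3: grad_x = 2*5*0.9718 = 9.7178, grad_y = 2*8*-0.9291 = -14.8663
  x_3 = 0.9718 - 0.02*9.7178 = 0.7774
  y_3 = -0.9291 - 0.02*-14.8663 = -0.6318
Step 4: grad_x = 2*5*0.7774 = 7.7742, grad_y = 2*8*-0.6318 = -10.1091
  x_4 = 0.7774 - 0.02*7.7742 = 0.6219
  y_4 = -0.6318 - 0.02*-10.1091 = -0.4296
f(0.6219, -0.4296) = 5*0.6219^2 + 8*(-0.4296)^2 = 3.4107


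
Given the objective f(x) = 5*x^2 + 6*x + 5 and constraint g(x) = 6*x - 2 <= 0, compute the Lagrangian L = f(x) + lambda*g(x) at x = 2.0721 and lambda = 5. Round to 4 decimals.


Step 1: Evaluate f(x).
f(2.0721) = 5*2.0721^2 + 6*2.0721 + 5 = 38.9006
Step 2: Evaluate g(x).
g(2.0721) = 6*2.0721 - 2 = 10.4326
Step 3: Compute Lagrangian.
L = 38.9006 + 5*10.4326 = 91.0636


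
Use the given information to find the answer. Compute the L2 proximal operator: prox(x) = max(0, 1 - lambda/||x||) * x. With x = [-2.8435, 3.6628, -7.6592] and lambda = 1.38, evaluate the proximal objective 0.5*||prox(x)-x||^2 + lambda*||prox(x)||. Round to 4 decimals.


Step 1: Compute ||x||.
||x|| = 8.9535
Step 2: Compute scaling factor.
scale = max(0, 1 - 1.38/8.9535) = 0.8459
Step 3: prox(x) = [-2.4052, 3.0983, -6.4787]
||prox(x)|| = 7.5735
Step 4: Proximal objective.
0.5*||prox-x||^2 = 0.9522
lambda*||prox|| = 10.4514
Total = 11.4036


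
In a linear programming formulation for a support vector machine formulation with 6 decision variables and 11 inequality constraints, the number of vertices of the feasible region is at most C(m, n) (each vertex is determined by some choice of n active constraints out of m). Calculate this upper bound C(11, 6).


Each vertex corresponds to some choice of n active constraints out of m, so the number of vertices is at most C(m, n) = m! / (n!(m-n)!).
m = 11, n = 6
Numerator: 11 * 10 * 9 * 8 * 7 * 6
Denominator: 6! = 720
C(11, 6) = 462


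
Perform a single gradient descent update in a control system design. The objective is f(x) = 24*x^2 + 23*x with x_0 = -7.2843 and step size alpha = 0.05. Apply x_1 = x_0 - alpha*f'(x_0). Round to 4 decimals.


We compute the gradient at x_0 and apply the update.
f'(x) = 48*x + 23
f'(-7.2843) = 48*-7.2843 + 23 = -326.6464
x_1 = -7.2843 - 0.05*-326.6464 = 9.048


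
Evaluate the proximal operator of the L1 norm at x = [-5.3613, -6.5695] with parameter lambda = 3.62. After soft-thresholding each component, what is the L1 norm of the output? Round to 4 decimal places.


Soft-thresholding with lambda = 3.62:
prox(-5.3613) = sign(-5.3613)*max(|-5.3613| - 3.62, 0) = -1.7413
prox(-6.5695) = sign(-6.5695)*max(|-6.5695| - 3.62, 0) = -2.9495
prox(x) = [-1.7413, -2.9495]
||prox(x)||_1 = 1.7413 + 2.9495 = 4.6908


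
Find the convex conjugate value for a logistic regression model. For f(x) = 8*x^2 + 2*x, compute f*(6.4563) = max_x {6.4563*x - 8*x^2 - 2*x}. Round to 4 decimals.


f*(y) = sup_x {y*x - a*x^2 - b*x} = sup_x {(y-b)*x - a*x^2}
FOC: (y - b) - 2a*x = 0 => x* = (y - b)/(2a)
x* = (6.4563 - 2)/(2*8) = 0.2785
f*(6.4563) = (y-b)^2/(4a) = (6.4563 - 2)^2/(4*8)
= 19.8586/32 = 0.6206


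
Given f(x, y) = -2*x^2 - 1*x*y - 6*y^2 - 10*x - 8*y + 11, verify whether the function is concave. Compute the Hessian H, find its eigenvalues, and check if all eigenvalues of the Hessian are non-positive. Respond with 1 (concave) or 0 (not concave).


The Hessian of f(x,y) = -2*x^2 - 1*x*y - 6*y^2 - 10*x - 8*y + 11 is:
H = [[-4, -1], [-1, -12]]
Trace = -4 - 12 = -16
Determinant = -4*-12 - (-1)^2 = 47
Discriminant = (-16)^2 - 4*47 = 68.0
Eigenvalues: lambda_1 = -12.1231, lambda_2 = -3.8769
The function is concave.

1


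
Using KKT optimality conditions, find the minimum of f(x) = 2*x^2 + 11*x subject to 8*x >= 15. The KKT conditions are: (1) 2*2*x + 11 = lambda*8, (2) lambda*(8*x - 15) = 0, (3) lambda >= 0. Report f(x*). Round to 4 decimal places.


Step 1: Try lambda = 0 (constraint inactive).
x_unc = -11/(2*2) = -2.75
Check: 8*-2.75 = -22.0 < 15 -- violated!
Step 2: Constraint must be active: 8*x = 15
x* = 15/8 = 1.875
lambda = (2*2*1.875 + 11)/8 = 2.3125
Step 3: Compute optimal value.
f(x*) = 2*1.875^2 + 11*1.875 = 27.6563


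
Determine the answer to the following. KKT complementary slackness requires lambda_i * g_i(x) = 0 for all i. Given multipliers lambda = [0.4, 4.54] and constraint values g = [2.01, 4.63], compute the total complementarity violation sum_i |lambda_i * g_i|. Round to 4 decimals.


KKT complementary slackness check:
lambda_1 * g_1 = 0.4 * 2.01 = 0.804
lambda_2 * g_2 = 4.54 * 4.63 = 21.0202
Total violation = 0.804 + 21.0202 = 21.8242


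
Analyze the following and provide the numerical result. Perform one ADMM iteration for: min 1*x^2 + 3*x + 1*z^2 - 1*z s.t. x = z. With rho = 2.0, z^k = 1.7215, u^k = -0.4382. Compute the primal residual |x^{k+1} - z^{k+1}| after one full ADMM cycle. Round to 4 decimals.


ADMM iteration with rho = 2.0, z^k = 1.7215, u^k = -0.4382
Step 1: x-update.
Minimize 1*x^2 + 3*x + (2.0/2)*(x - 1.7215 - 0.4382)^2
FOC: (2*1 + 2.0)*x = -3 + 2.0*(1.7215 + 0.4382)
x^{k+1} = 0.3299
Step 2: z-update.
Minimize 1*z^2 - 1*z + (2.0/2)*(0.3299 - z - 0.4382)^2
FOC: (2*1 + 2.0)*z = 1 + 2.0*(0.3299 - 0.4382)
z^{k+1} = 0.1958
Step 3: u-update.
u^{k+1} = -0.4382 + 0.3299 - 0.1958 = -0.3042
Step 4: Primal residual = |0.3299 - 0.1958| = 0.134


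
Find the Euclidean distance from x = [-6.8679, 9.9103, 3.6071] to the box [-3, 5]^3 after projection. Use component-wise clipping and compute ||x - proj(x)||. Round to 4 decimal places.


Project each component onto [-3, 5].
clip(-6.8679) = -3.0, clip(9.9103) = 5.0, clip(3.6071) = 3.6071
Projection = [-3.0, 5.0, 3.6071]
Squared diffs: [14.9607, 24.111, 0.0]
Distance = sqrt(39.0717) = 6.2507


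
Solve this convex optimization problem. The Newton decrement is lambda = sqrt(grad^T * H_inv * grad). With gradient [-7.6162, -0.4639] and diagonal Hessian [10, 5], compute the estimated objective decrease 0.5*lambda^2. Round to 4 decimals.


Step 1: H is diagonal, so H^(-1) * g = [-0.7616, -0.0928].
Step 2: g^T H^(-1) g = sum_i g_i^2 / H_ii
  = (-7.6162)^2/10 + (-0.4639)^2/5
  = 5.8007 + 0.043 = 5.8437
Step 3: Objective decrease = 0.5 * g^T H^(-1) g = 2.9218


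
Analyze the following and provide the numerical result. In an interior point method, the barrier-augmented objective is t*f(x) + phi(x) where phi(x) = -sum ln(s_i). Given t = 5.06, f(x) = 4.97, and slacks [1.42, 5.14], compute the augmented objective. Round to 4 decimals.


Step 1: Compute log-barrier.
ln values: [0.3507, 1.6371]
phi = -(0.3507 + 1.6371) = -1.9877
Step 2: Compute augmented objective.
t*f(x) = 5.06*4.97 = 25.1482
Total = 25.1482 - 1.9877 = 23.1605


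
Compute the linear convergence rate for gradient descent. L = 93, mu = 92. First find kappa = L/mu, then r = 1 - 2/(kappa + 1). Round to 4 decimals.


Step 1: Compute the condition number.
kappa = L/mu = 93/92 = 1.0109
Step 2: Compute the convergence rate.
r = 1 - 2/(kappa + 1) = 1 - 2*mu/(L + mu) = (L - mu)/(L + mu) = 1/185 = 0.0054


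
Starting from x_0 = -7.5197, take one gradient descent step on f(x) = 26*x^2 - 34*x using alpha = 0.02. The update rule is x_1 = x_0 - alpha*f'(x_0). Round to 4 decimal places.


We compute the gradient at x_0 and apply the update.
f'(x) = 52*x - 34
f'(-7.5197) = 52*-7.5197 - 34 = -425.0244
x_1 = -7.5197 - 0.02*-425.0244 = 0.9808


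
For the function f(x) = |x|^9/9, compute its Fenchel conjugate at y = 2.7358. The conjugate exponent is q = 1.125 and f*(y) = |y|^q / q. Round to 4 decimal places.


The conjugate exponent q satisfies 1/p + 1/q = 1.
p = 9, so q = 9/(9 - 1) = 1.125
|y|^q = 2.7358^1.125 = 3.1026
f*(2.7358) = 3.1026 / 1.125 = 2.7578


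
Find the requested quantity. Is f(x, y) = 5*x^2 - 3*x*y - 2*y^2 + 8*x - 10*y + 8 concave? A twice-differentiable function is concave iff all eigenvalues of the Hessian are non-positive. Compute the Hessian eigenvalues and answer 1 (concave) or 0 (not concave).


The Hessian of f(x,y) = 5*x^2 - 3*x*y - 2*y^2 + 8*x - 10*y + 8 is:
H = [[10, -3], [-3, -4]]
Trace = 10 - 4 = 6
Determinant = 10*-4 - (-3)^2 = -49
Discriminant = (6)^2 - 4*-49 = 232.0
Eigenvalues: lambda_1 = -4.6158, lambda_2 = 10.6158
The function is not concave.

0


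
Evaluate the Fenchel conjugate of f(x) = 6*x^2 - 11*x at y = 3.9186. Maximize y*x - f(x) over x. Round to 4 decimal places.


f*(y) = sup_x {y*x - a*x^2 - b*x} = sup_x {(y-b)*x - a*x^2}
FOC: (y - b) - 2a*x = 0 => x* = (y - b)/(2a)
x* = (3.9186 + 11)/(2*6) = 1.2432
f*(3.9186) = (y-b)^2/(4a) = (3.9186 + 11)^2/(4*6)
= 222.5646/24 = 9.2735


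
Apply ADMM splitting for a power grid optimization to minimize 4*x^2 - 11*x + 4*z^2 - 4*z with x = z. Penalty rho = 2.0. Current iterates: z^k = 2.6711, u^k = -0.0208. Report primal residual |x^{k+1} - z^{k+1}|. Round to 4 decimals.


ADMM iteration with rho = 2.0, z^k = 2.6711, u^k = -0.0208
Step 1: x-update.
Minimize 4*x^2 - 11*x + (2.0/2)*(x - 2.6711 - 0.0208)^2
FOC: (2*4 + 2.0)*x = 11 + 2.0*(2.6711 + 0.0208)
x^{k+1} = 1.6384
Step 2: z-update.
Minimize 4*z^2 - 4*z + (2.0/2)*(1.6384 - z - 0.0208)^2
FOC: (2*4 + 2.0)*z = 4 + 2.0*(1.6384 - 0.0208)
z^{k+1} = 0.7235
Step 3: u-update.
u^{k+1} = -0.0208 + 1.6384 - 0.7235 = 0.8941
Step 4: Primal residual = |1.6384 - 0.7235| = 0.9149


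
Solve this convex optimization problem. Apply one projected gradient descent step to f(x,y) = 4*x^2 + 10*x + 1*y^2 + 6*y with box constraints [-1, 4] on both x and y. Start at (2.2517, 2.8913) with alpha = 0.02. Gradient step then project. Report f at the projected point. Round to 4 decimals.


Step 1: Compute gradient at (2.2517, 2.8913).
grad_x = 2*4*2.2517 + 10 = 28.0136
grad_y = 2*1*2.8913 + 6 = 11.7826
Step 2: Gradient step.
x_raw = 2.2517 - 0.02*28.0136 = 1.6914
y_raw = 2.8913 - 0.02*11.7826 = 2.6556
Step 3: Project onto [-1, 4].
x_proj = clip(1.6914) = 1.6914
y_proj = clip(2.6556) = 2.6556
Step 4: Evaluate f.
f(1.6914, 2.6556) = 51.3443


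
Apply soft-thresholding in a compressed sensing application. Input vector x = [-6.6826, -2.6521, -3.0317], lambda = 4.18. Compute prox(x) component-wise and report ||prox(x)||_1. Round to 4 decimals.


Soft-thresholding with lambda = 4.18:
prox(-6.6826) = sign(-6.6826)*max(|-6.6826| - 4.18, 0) = -2.5026
prox(-2.6521) = sign(-2.6521)*max(|-2.6521| - 4.18, 0) = 0.0
prox(-3.0317) = sign(-3.0317)*max(|-3.0317| - 4.18, 0) = 0.0
prox(x) = [-2.5026, 0.0, 0.0]
||prox(x)||_1 = 2.5026 + 0.0 + 0.0 = 2.5026


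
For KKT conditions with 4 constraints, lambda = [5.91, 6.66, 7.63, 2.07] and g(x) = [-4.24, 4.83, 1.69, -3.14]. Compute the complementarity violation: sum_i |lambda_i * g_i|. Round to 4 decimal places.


KKT complementary slackness check:
lambda_1 * g_1 = 5.91 * -4.24 = -25.0584
lambda_2 * g_2 = 6.66 * 4.83 = 32.1678
lambda_3 * g_3 = 7.63 * 1.69 = 12.8947
lambda_4 * g_4 = 2.07 * -3.14 = -6.4998
Total violation = 25.0584 + 32.1678 + 12.8947 + 6.4998 = 76.6207


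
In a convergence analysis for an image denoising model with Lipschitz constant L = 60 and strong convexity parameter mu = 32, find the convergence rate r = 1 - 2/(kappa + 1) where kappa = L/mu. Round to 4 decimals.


Step 1: Compute the condition number.
kappa = L/mu = 60/32 = 1.875
Step 2: Compute the convergence rate.
r = 1 - 2/(kappa + 1) = 1 - 2*mu/(L + mu) = (L - mu)/(L + mu) = 28/92 = 0.3043


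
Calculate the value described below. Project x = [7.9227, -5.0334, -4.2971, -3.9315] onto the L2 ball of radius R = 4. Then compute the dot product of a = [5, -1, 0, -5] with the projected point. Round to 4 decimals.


Step 1: Compute ||x|| (intermediates to 6 decimals).
||x|| = sqrt(7.9227^2 + (-5.0334)^2 + (-4.2971)^2 + (-3.9315)^2) = 11.04654
Step 2: Project.
Since ||x|| > R, scale = R/||x|| = 4/11.04654 = 0.362104, proj(x) = scale * x
proj(x) = [2.868841, -1.822614, -1.555997, -1.423612]
Step 3: Dot product.
a^T * proj(x) = 5*2.868841 - 1*(-1.822614) + 0*(-1.555997) - 5*(-1.423612) = 23.2849


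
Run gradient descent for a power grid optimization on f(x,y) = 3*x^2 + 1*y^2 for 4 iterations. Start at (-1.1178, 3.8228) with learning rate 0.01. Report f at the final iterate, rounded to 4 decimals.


Gradient descent on f(x,y) = 3*x^2 + 1*y^2.
Starting point: (-1.1178, 3.8228), alpha = 0.01
Step 1: grad_x = 2*3*-1.1178 = -6.7068, grad_y = 2*1*3.8228 = 7.6456
  x_1 = -1.1178 - 0.01*-6.7068 = -1.0507
  y_1 = 3.8228 - 0.01*7.6456 = 3.7463
Step 2: grad_x = 2*3*-1.0507 = -6.3044, grad_y = 2*1*3.7463 = 7.4927
  x_2 = -1.0507 - 0.01*-6.3044 = -0.9877
  y_2 = 3.7463 - 0.01*7.4927 = 3.6714
Step 3: grad_x = 2*3*-0.9877 = -5.9261, grad_y = 2*1*3.6714 = 7.3428
  x_3 = -0.9877 - 0.01*-5.9261 = -0.9284
  y_3 = 3.6714 - 0.01*7.3428 = 3.598
Step 4: grad_x = 2*3*-0.9284 = -5.5706, grad_y = 2*1*3.598 = 7.196
  x_4 = -0.9284 - 0.01*-5.5706 = -0.8727
  y_4 = 3.598 - 0.01*7.196 = 3.526
f(-0.8727, 3.526) = 3*(-0.8727)^2 + 1*3.526^2 = 14.7178


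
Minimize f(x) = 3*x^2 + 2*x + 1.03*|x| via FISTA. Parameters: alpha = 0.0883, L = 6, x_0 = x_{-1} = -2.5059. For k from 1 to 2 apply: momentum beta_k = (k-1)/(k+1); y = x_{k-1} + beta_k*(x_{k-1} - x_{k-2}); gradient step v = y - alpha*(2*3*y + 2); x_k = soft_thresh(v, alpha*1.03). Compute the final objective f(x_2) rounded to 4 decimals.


FISTA on f(x) = 3*x^2 + 2*x + 1.03*|x|
L = 6, alpha = 0.0883
Iteration 1: beta = 0.0, y = -2.5059 + 0.0*(-2.5059 + 2.5059) = -2.5059
  grad(y) = -13.0354, v = y - alpha*grad = -1.3549
  prox(v) = soft_thresh(-1.3549, 0.0909) = -1.2639
Iteration 2: beta = 0.3333, y = -1.2639 + 0.3333*(-1.2639 + 2.5059) = -0.8499
  grad(y) = -3.0996, v = y - alpha*grad = -0.5762
  prox(v) = soft_thresh(-0.5762, 0.0909) = -0.4853
f(x_2) = 3*(-0.4853)^2 + 2*(-0.4853) + 1.03*|-0.4853| = 0.2358


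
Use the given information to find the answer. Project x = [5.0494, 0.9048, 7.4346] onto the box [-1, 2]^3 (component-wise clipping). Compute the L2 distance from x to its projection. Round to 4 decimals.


Project each component onto [-1, 2].
clip(5.0494) = 2.0, clip(0.9048) = 0.9048, clip(7.4346) = 2.0
Projection = [2.0, 0.9048, 2.0]
Squared diffs: [9.2988, 0.0, 29.5349]
Distance = sqrt(38.8337) = 6.2317


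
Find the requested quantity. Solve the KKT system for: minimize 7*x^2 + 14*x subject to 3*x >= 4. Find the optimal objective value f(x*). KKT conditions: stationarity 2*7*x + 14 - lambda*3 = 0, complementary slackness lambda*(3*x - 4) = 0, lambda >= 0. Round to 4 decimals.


Step 1: Try lambda = 0 (constraint inactive).
x_unc = -14/(2*7) = -1.0
Check: 3*-1.0 = -3.0 < 4 -- violated!
Step 2: Constraint must be active: 3*x = 4
x* = 4/3 = 1.3333 (rounded; the exact value 4/3 is used below)
lambda = (2*7*(4/3) + 14)/3 = 10.8889
Step 3: Compute optimal value.
f(x*) = 7*(4/3)^2 + 14*(4/3) = 31.1111


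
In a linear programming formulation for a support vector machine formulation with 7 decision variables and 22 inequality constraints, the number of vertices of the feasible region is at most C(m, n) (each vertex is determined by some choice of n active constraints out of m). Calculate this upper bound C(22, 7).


Each vertex corresponds to some choice of n active constraints out of m, so the number of vertices is at most C(m, n) = m! / (n!(m-n)!).
m = 22, n = 7
Numerator: 22 * 21 * 20 * 19 * 18 * 17 * 16
Denominator: 7! = 5040
C(22, 7) = 170544


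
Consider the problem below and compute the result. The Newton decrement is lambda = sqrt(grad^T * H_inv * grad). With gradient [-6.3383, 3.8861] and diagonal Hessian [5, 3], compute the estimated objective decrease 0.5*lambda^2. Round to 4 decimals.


Step 1: H is diagonal, so H^(-1) * g = [-1.2677, 1.2954].
Step 2: g^T H^(-1) g = sum_i g_i^2 / H_ii
  = (-6.3383)^2/5 + (3.8861)^2/3
  = 8.0348 + 5.0339 = 13.0687
Step 3: Objective decrease = 0.5 * g^T H^(-1) g = 6.5344


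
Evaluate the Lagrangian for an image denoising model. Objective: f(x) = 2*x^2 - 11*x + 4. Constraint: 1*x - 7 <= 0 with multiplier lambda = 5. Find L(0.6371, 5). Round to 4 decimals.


Step 1: Evaluate f(x).
f(0.6371) = 2*0.6371^2 - 11*0.6371 + 4 = -2.1963
Step 2: Evaluate g(x).
g(0.6371) = 1*0.6371 - 7 = -6.3629
Step 3: Compute Lagrangian.
L = -2.1963 + 5*-6.3629 = -34.0108


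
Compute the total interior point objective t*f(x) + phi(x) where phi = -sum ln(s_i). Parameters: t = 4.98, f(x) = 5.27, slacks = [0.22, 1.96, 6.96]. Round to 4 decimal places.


Step 1: Compute log-barrier.
ln values: [-1.5141, 0.6729, 1.9402]
phi = -(-1.5141 + 0.6729 + 1.9402) = -1.099
Step 2: Compute augmented objective.
t*f(x) = 4.98*5.27 = 26.2446
Total = 26.2446 - 1.099 = 25.1456


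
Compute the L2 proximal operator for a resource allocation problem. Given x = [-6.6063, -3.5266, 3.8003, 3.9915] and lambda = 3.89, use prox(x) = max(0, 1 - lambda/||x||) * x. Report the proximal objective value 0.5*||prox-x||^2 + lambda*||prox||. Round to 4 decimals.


Step 1: Compute ||x||.
||x|| = 9.2981
Step 2: Compute scaling factor.
scale = max(0, 1 - 3.89/9.2981) = 0.5816
Step 3: prox(x) = [-3.8425, -2.0512, 2.2104, 2.3216]
||prox(x)|| = 5.4081
Step 4: Proximal objective.
0.5*||prox-x||^2 = 7.5661
lambda*||prox|| = 21.0375
Total = 28.6035


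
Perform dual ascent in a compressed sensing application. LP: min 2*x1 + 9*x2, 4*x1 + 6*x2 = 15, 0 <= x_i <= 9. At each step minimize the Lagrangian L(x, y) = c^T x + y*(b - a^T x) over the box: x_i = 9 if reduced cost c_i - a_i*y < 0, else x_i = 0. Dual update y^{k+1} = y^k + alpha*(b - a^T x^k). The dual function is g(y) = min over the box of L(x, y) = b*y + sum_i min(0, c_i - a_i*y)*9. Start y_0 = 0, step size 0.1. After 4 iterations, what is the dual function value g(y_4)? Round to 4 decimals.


Dual ascent for LP: min 2*x1 + 9*x2, 4*x1 + 6*x2 = 15, 0 <= x_i <= 9
Step 1: y^k = 0.0, reduced costs: (2.0, 9.0)
  x^k = (0.0, 0.0), subgradient = b - a^T x = 15.0
  y^{k+1} = 0.0 + 0.1*15.0 = 1.5
Step 2: y^k = 1.5, reduced costs: (-4.0, 0.0)
  x^k = (9.0, 0.0), subgradient = b - a^T x = -21.0
  y^{k+1} = 1.5 + 0.1*-21.0 = -0.6
Step 3: y^k = -0.6, reduced costs: (4.4, 12.6)
  x^k = (0.0, 0.0), subgradient = b - a^T x = 15.0
  y^{k+1} = -0.6 + 0.1*15.0 = 0.9
Step 4: y^k = 0.9, reduced costs: (-1.6, 3.6)
  x^k = (9.0, 0.0), subgradient = b - a^T x = -21.0
  y^{k+1} = 0.9 + 0.1*-21.0 = -1.2
Dual objective at y_4 = -1.2: reduced costs (6.8, 16.2), box minimizer x = (0.0, 0.0)
g(y_4) = b*y + (c1 - a1*y)*x1 + (c2 - a2*y)*x2 = 15*(-1.2) + 6.8*0.0 + 16.2*0.0 = -18.0 + 0.0 + 0.0 = -18.0


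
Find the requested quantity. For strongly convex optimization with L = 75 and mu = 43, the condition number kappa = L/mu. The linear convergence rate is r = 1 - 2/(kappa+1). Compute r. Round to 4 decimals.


Step 1: Compute the condition number.
kappa = L/mu = 75/43 = 1.7442
Step 2: Compute the convergence rate.
r = 1 - 2/(kappa + 1) = 1 - 2*mu/(L + mu) = (L - mu)/(L + mu) = 32/118 = 0.2712


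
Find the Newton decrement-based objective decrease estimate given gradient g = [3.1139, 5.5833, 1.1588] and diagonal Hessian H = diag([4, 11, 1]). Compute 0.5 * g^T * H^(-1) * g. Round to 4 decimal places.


Step 1: H is diagonal, so H^(-1) * g = [0.7785, 0.5076, 1.1588].
Step 2: g^T H^(-1) g = sum_i g_i^2 / H_ii
  = (3.1139)^2/4 + (5.5833)^2/11 + (1.1588)^2/1
  = 2.4241 + 2.8339 + 1.3428 = 6.6008
Step 3: Objective decrease = 0.5 * g^T H^(-1) g = 3.3004


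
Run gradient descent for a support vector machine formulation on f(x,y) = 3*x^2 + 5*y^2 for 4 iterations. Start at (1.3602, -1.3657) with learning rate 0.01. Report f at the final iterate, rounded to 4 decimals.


Gradient descent on f(x,y) = 3*x^2 + 5*y^2.
Starting point: (1.3602, -1.3657), alpha = 0.01
Step 1: grad_x = 2*3*1.3602 = 8.1612, grad_y = 2*5*-1.3657 = -13.657
  x_1 = 1.3602 - 0.01*8.1612 = 1.2786
  y_1 = -1.3657 - 0.01*-13.657 = -1.2291
Step 2: grad_x = 2*3*1.2786 = 7.6715, grad_y = 2*5*-1.2291 = -12.2913
  x_2 = 1.2786 - 0.01*7.6715 = 1.2019
  y_2 = -1.2291 - 0.01*-12.2913 = -1.1062
Step 3: grad_x = 2*3*1.2019 = 7.2112, grad_y = 2*5*-1.1062 = -11.0622
  x_3 = 1.2019 - 0.01*7.2112 = 1.1298
  y_3 = -1.1062 - 0.01*-11.0622 = -0.9956
Step 4: grad_x = 2*3*1.1298 = 6.7786, grad_y = 2*5*-0.9956 = -9.956
  x_4 = 1.1298 - 0.01*6.7786 = 1.062
  y_4 = -0.9956 - 0.01*-9.956 = -0.896
f(1.062, -0.896) = 3*1.062^2 + 5*(-0.896)^2 = 7.3978


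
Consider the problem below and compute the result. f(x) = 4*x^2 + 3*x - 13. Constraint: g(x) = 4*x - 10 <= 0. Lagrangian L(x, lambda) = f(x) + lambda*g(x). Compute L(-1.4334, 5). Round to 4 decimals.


Step 1: Evaluate f(x).
f(-1.4334) = 4*(-1.4334)^2 + 3*(-1.4334) - 13 = -9.0817
Step 2: Evaluate g(x).
g(-1.4334) = 4*-1.4334 - 10 = -15.7336
Step 3: Compute Lagrangian.
L = -9.0817 + 5*-15.7336 = -87.7497


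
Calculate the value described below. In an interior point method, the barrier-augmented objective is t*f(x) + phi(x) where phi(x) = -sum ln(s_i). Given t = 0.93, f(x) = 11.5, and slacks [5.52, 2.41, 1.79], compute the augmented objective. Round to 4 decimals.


Step 1: Compute log-barrier.
ln values: [1.7084, 0.8796, 0.5822]
phi = -(1.7084 + 0.8796 + 0.5822) = -3.1702
Step 2: Compute augmented objective.
t*f(x) = 0.93*11.5 = 10.695
Total = 10.695 - 3.1702 = 7.5248


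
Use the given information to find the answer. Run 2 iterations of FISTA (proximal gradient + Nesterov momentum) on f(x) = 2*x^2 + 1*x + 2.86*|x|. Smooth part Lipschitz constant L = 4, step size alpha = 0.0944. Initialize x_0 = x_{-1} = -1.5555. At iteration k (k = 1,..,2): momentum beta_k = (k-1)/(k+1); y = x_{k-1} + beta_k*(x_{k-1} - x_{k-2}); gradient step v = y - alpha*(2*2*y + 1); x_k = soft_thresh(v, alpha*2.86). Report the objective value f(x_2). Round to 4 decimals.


FISTA on f(x) = 2*x^2 + 1*x + 2.86*|x|
L = 4, alpha = 0.0944
Iteration 1: beta = 0.0, y = -1.5555 + 0.0*(-1.5555 + 1.5555) = -1.5555
  grad(y) = -5.222, v = y - alpha*grad = -1.0625
  prox(v) = soft_thresh(-1.0625, 0.27) = -0.7926
Iteration 2: beta = 0.3333, y = -0.7926 + 0.3333*(-0.7926 + 1.5555) = -0.5382
  grad(y) = -1.153, v = y - alpha*grad = -0.4294
  prox(v) = soft_thresh(-0.4294, 0.27) = -0.1594
f(x_2) = 2*(-0.1594)^2 + 1*(-0.1594) + 2.86*|-0.1594| = 0.3474


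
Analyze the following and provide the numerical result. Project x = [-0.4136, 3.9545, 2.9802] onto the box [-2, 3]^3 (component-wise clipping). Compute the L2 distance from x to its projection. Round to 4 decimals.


Project each component onto [-2, 3].
clip(-0.4136) = -0.4136, clip(3.9545) = 3.0, clip(2.9802) = 2.9802
Projection = [-0.4136, 3.0, 2.9802]
Squared diffs: [0.0, 0.9111, 0.0]
Distance = sqrt(0.9111) = 0.9545


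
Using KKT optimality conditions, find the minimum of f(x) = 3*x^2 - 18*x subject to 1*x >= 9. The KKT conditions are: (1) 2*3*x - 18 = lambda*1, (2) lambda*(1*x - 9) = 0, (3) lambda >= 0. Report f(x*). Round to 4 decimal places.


Step 1: Try lambda = 0 (constraint inactive).
x_unc = 18/(2*3) = 3.0
Check: 1*3.0 = 3.0 < 9 -- violated!
Step 2: Constraint must be active: 1*x = 9
x* = 9/1 = 9.0
lambda = (2*3*9.0 - 18)/1 = 36.0
Step 3: Compute optimal value.
f(x*) = 3*9.0^2 - 18*9.0 = 81.0


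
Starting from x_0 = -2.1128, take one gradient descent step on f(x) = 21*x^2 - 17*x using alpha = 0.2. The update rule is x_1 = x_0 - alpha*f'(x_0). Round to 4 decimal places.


We compute the gradient at x_0 and apply the update.
f'(x) = 42*x - 17
f'(-2.1128) = 42*-2.1128 - 17 = -105.7376
x_1 = -2.1128 - 0.2*-105.7376 = 19.0347


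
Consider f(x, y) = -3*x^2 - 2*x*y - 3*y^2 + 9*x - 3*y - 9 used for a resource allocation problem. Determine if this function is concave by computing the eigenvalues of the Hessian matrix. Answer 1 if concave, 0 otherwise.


The Hessian of f(x,y) = -3*x^2 - 2*x*y - 3*y^2 + 9*x - 3*y - 9 is:
H = [[-6, -2], [-2, -6]]
Trace = -6 - 6 = -12
Determinant = -6*-6 - (-2)^2 = 32
Discriminant = (-12)^2 - 4*32 = 16.0
Eigenvalues: lambda_1 = -8.0, lambda_2 = -4.0
The function is concave.

1


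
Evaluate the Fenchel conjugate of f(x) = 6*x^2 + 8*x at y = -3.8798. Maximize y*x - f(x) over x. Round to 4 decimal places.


f*(y) = sup_x {y*x - a*x^2 - b*x} = sup_x {(y-b)*x - a*x^2}
FOC: (y - b) - 2a*x = 0 => x* = (y - b)/(2a)
x* = (-3.8798 - 8)/(2*6) = -0.99
f*(-3.8798) = (y-b)^2/(4a) = (-3.8798 - 8)^2/(4*6)
= 141.1296/24 = 5.8804


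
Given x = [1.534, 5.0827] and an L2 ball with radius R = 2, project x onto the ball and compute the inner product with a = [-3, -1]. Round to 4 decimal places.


Step 1: Compute ||x|| (intermediates to 6 decimals).
||x|| = sqrt(1.534^2 + 5.0827^2) = 5.309143
Step 2: Project.
Since ||x|| > R, scale = R/||x|| = 2/5.309143 = 0.376709, proj(x) = scale * x
proj(x) = [0.577872, 1.914699]
Step 3: Dot product.
a^T * proj(x) = -3*0.577872 - 1*1.914699 = -3.6483


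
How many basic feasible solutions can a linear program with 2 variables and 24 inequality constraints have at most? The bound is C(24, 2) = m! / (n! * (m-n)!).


Each vertex corresponds to some choice of n active constraints out of m, so the number of vertices is at most C(m, n) = m! / (n!(m-n)!).
m = 24, n = 2
Numerator: 24 * 23
Denominator: 2! = 2
C(24, 2) = 276


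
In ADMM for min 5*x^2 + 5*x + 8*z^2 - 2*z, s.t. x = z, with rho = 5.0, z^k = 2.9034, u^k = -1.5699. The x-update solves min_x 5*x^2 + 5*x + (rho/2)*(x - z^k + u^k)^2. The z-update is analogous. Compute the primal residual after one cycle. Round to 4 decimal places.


ADMM iteration with rho = 5.0, z^k = 2.9034, u^k = -1.5699
Step 1: x-update.
Minimize 5*x^2 + 5*x + (5.0/2)*(x - 2.9034 - 1.5699)^2
FOC: (2*5 + 5.0)*x = -5 + 5.0*(2.9034 + 1.5699)
x^{k+1} = 1.1578
Step 2: z-update.
Minimize 8*z^2 - 2*z + (5.0/2)*(1.1578 - z - 1.5699)^2
FOC: (2*8 + 5.0)*z = 2 + 5.0*(1.1578 - 1.5699)
z^{k+1} = -0.0029
Step 3: u-update.
u^{k+1} = -1.5699 + 1.1578 + 0.0029 = -0.4092
Step 4: Primal residual = |1.1578 + 0.0029| = 1.1607


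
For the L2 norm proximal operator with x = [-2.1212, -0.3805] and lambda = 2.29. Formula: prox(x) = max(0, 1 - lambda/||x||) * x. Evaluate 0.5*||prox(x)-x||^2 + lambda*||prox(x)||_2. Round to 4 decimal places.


Step 1: Compute ||x||.
||x|| = 2.1551
Step 2: Compute scaling factor.
scale = max(0, 1 - 2.29/2.1551) = 0.0
Step 3: prox(x) = [-0.0, -0.0]
||prox(x)|| = 0.0
Step 4: Proximal objective.
0.5*||prox-x||^2 = 2.3221
lambda*||prox|| = 0.0
Total = 2.3221


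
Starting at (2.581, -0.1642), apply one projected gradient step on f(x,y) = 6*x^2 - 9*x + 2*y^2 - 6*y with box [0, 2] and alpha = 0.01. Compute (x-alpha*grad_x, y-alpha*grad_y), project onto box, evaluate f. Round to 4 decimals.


Step 1: Compute gradient at (2.581, -0.1642).
grad_x = 2*6*2.581 - 9 = 21.972
grad_y = 2*2*-0.1642 - 6 = -6.6568
Step 2: Gradient step.
x_raw = 2.581 - 0.01*21.972 = 2.3613
y_raw = -0.1642 - 0.01*-6.6568 = -0.0976
Step 3: Project onto [0, 2].
x_proj = clip(2.3613) = 2.0
y_proj = clip(-0.0976) = 0.0
Step 4: Evaluate f.
f(2.0, 0.0) = 6.0


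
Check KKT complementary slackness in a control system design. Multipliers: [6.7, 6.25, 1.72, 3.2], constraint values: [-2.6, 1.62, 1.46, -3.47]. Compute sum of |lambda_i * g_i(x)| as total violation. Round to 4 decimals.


KKT complementary slackness check:
lambda_1 * g_1 = 6.7 * -2.6 = -17.42
lambda_2 * g_2 = 6.25 * 1.62 = 10.125
lambda_3 * g_3 = 1.72 * 1.46 = 2.5112
lambda_4 * g_4 = 3.2 * -3.47 = -11.104
Total violation = 17.42 + 10.125 + 2.5112 + 11.104 = 41.1602


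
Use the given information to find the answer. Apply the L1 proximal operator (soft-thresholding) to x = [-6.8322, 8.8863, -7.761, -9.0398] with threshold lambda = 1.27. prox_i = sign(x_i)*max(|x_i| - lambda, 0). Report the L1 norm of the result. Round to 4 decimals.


Soft-thresholding with lambda = 1.27:
prox(-6.8322) = sign(-6.8322)*max(|-6.8322| - 1.27, 0) = -5.5622
prox(8.8863) = sign(8.8863)*max(|8.8863| - 1.27, 0) = 7.6163
prox(-7.761) = sign(-7.761)*max(|-7.761| - 1.27, 0) = -6.491
prox(-9.0398) = sign(-9.0398)*max(|-9.0398| - 1.27, 0) = -7.7698
prox(x) = [-5.5622, 7.6163, -6.491, -7.7698]
||prox(x)||_1 = 5.5622 + 7.6163 + 6.491 + 7.7698 = 27.4393


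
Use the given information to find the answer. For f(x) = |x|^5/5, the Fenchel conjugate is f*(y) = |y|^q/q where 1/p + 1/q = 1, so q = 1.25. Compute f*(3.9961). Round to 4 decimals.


The conjugate exponent q satisfies 1/p + 1/q = 1.
p = 5, so q = 5/(5 - 1) = 1.25
|y|^q = 3.9961^1.25 = 5.65
f*(3.9961) = 5.65 / 1.25 = 4.52


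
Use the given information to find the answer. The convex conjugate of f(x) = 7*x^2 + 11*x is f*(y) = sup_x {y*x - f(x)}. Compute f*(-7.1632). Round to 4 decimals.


f*(y) = sup_x {y*x - a*x^2 - b*x} = sup_x {(y-b)*x - a*x^2}
FOC: (y - b) - 2a*x = 0 => x* = (y - b)/(2a)
x* = (-7.1632 - 11)/(2*7) = -1.2974
f*(-7.1632) = (y-b)^2/(4a) = (-7.1632 - 11)^2/(4*7)
= 329.9018/28 = 11.7822


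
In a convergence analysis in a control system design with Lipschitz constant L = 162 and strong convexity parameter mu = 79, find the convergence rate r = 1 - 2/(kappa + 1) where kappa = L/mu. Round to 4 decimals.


Step 1: Compute the condition number.
kappa = L/mu = 162/79 = 2.0506
Step 2: Compute the convergence rate.
r = 1 - 2/(kappa + 1) = 1 - 2*mu/(L + mu) = (L - mu)/(L + mu) = 83/241 = 0.3444


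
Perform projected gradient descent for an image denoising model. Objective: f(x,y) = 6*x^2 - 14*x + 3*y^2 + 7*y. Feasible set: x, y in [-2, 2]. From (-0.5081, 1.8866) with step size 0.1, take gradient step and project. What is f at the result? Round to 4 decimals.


Step 1: Compute gradient at (-0.5081, 1.8866).
grad_x = 2*6*-0.5081 - 14 = -20.0972
grad_y = 2*3*1.8866 + 7 = 18.3196
Step 2: Gradient step.
x_raw = -0.5081 - 0.1*-20.0972 = 1.5016
y_raw = 1.8866 - 0.1*18.3196 = 0.0546
Step 3: Project onto [-2, 2].
x_proj = clip(1.5016) = 1.5016
y_proj = clip(0.0546) = 0.0546
Step 4: Evaluate f.
f(1.5016, 0.0546) = -7.1021


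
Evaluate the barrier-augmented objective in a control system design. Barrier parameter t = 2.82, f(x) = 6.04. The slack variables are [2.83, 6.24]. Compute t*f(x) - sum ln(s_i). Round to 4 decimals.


Step 1: Compute log-barrier.
ln values: [1.0403, 1.831]
phi = -(1.0403 + 1.831) = -2.8713
Step 2: Compute augmented objective.
t*f(x) = 2.82*6.04 = 17.0328
Total = 17.0328 - 2.8713 = 14.1615


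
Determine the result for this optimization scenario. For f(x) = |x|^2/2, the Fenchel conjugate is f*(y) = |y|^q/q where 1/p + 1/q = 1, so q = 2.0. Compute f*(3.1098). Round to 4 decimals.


The conjugate exponent q satisfies 1/p + 1/q = 1.
p = 2, so q = 2/(2 - 1) = 2.0
|y|^q = 3.1098^2.0 = 9.6709
f*(3.1098) = 9.6709 / 2.0 = 4.8354


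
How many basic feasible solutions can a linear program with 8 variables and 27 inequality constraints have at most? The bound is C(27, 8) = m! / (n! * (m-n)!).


Each vertex corresponds to some choice of n active constraints out of m, so the number of vertices is at most C(m, n) = m! / (n!(m-n)!).
m = 27, n = 8
Numerator: 27 * 26 * 25 * 24 * 23 * 22 * 21 * 20
Denominator: 8! = 40320
C(27, 8) = 2220075


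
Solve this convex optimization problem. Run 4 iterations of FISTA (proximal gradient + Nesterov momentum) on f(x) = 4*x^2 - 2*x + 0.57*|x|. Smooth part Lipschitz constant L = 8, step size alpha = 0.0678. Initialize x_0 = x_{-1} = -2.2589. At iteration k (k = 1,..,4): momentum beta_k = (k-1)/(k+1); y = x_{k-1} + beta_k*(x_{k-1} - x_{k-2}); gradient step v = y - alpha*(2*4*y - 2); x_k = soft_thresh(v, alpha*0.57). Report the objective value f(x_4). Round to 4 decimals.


FISTA on f(x) = 4*x^2 - 2*x + 0.57*|x|
L = 8, alpha = 0.0678
Iteration 1: beta = 0.0, y = -2.2589 + 0.0*(-2.2589 + 2.2589) = -2.2589
  grad(y) = -20.0712, v = y - alpha*grad = -0.8981
  prox(v) = soft_thresh(-0.8981, 0.0386) = -0.8594
Iteration 2: beta = 0.3333, y = -0.8594 + 0.3333*(-0.8594 + 2.2589) = -0.3929
  grad(y) = -5.1435, v = y - alpha*grad = -0.0442
  prox(v) = soft_thresh(-0.0442, 0.0386) = -0.0056
Iteration 3: beta = 0.5, y = -0.0056 + 0.5*(-0.0056 + 0.8594) = 0.4214
  grad(y) = 1.371, v = y - alpha*grad = 0.3284
  prox(v) = soft_thresh(0.3284, 0.0386) = 0.2898
Iteration 4: beta = 0.6, y = 0.2898 + 0.6*(0.2898 + 0.0056) = 0.467
  grad(y) = 1.7358, v = y - alpha*grad = 0.3493
  prox(v) = soft_thresh(0.3493, 0.0386) = 0.3106
f(x_4) = 4*0.3106^2 - 2*0.3106 + 0.57*|0.3106| = -0.0582


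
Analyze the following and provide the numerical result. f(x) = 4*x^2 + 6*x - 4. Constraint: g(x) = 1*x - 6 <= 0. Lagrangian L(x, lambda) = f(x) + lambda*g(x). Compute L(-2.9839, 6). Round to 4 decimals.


Step 1: Evaluate f(x).
f(-2.9839) = 4*(-2.9839)^2 + 6*(-2.9839) - 4 = 13.7112
Step 2: Evaluate g(x).
g(-2.9839) = 1*-2.9839 - 6 = -8.9839
Step 3: Compute Lagrangian.
L = 13.7112 + 6*-8.9839 = -40.1922


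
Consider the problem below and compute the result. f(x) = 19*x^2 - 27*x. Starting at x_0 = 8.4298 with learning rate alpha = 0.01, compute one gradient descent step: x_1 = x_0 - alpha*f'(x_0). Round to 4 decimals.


We compute the gradient at x_0 and apply the update.
f'(x) = 38*x - 27
f'(8.4298) = 38*8.4298 - 27 = 293.3324
x_1 = 8.4298 - 0.01*293.3324 = 5.4965


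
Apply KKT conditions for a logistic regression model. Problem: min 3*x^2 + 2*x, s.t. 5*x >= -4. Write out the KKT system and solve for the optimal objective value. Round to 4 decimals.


Step 1: Try lambda = 0 (constraint inactive).
Stationarity: 2*3*x + 2 = 0
x* = -2/(2*3) = -1/3 = -0.3333 (rounded; the exact value -1/3 is used below)
Check constraint: 5*-0.3333 = -1.6665 >= -4 -- satisfied.
Step 2: Compute optimal value.
f(x*) = 3*(-1/3)^2 + 2*(-1/3) = -0.3333


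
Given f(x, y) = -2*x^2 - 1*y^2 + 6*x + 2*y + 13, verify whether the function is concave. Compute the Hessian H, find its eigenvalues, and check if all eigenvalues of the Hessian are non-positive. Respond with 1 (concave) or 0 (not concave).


The Hessian of f(x,y) = -2*x^2 - 1*y^2 + 6*x + 2*y + 13 is:
H = [[-4, 0], [0, -2]]
Trace = -4 - 2 = -6
Determinant = -4*-2 - (0)^2 = 8
Discriminant = (-6)^2 - 4*8 = 4.0
Eigenvalues: lambda_1 = -4.0, lambda_2 = -2.0
The function is concave.

1


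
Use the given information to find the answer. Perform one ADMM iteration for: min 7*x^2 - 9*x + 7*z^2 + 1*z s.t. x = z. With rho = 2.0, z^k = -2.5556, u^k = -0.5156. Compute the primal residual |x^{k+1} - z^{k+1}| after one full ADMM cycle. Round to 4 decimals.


ADMM iteration with rho = 2.0, z^k = -2.5556, u^k = -0.5156
Step 1: x-update.
Minimize 7*x^2 - 9*x + (2.0/2)*(x + 2.5556 - 0.5156)^2
FOC: (2*7 + 2.0)*x = 9 + 2.0*(-2.5556 + 0.5156)
x^{k+1} = 0.3075
Step 2: z-update.
Minimize 7*z^2 + 1*z + (2.0/2)*(0.3075 - z - 0.5156)^2
FOC: (2*7 + 2.0)*z = -1 + 2.0*(0.3075 - 0.5156)
z^{k+1} = -0.0885
Step 3: u-update.
u^{k+1} = -0.5156 + 0.3075 + 0.0885 = -0.1196
Step 4: Primal residual = |0.3075 + 0.0885| = 0.396


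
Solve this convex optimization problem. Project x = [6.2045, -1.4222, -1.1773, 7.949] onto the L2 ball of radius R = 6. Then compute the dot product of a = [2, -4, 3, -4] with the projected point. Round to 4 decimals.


Step 1: Compute ||x|| (intermediates to 6 decimals).
||x|| = sqrt(6.2045^2 + (-1.4222)^2 + (-1.1773)^2 + 7.949^2) = 10.251395
Step 2: Project.
Since ||x|| > R, scale = R/||x|| = 6/10.251395 = 0.585286, proj(x) = scale * x
proj(x) = [3.631407, -0.832394, -0.689057, 4.652438]
Step 3: Dot product.
a^T * proj(x) = 2*3.631407 - 4*(-0.832394) + 3*(-0.689057) - 4*4.652438 = -10.0845


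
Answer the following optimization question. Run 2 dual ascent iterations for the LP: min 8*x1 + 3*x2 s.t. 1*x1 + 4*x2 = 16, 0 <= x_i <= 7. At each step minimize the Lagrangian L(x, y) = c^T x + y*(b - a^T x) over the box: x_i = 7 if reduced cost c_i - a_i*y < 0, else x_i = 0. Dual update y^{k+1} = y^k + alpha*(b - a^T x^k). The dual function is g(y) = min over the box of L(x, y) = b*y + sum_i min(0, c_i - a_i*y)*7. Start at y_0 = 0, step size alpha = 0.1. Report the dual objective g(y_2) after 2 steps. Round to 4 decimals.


Dual ascent for LP: min 8*x1 + 3*x2, 1*x1 + 4*x2 = 16, 0 <= x_i <= 7
Step 1: y^k = 0.0, reduced costs: (8.0, 3.0)
  x^k = (0.0, 0.0), subgradient = b - a^T x = 16.0
  y^{k+1} = 0.0 + 0.1*16.0 = 1.6
Step 2: y^k = 1.6, reduced costs: (6.4, -3.4)
  x^k = (0.0, 7.0), subgradient = b - a^T x = -12.0
  y^{k+1} = 1.6 + 0.1*-12.0 = 0.4
Dual objective at y_2 = 0.4: reduced costs (7.6, 1.4), box minimizer x = (0.0, 0.0)
g(y_2) = b*y + (c1 - a1*y)*x1 + (c2 - a2*y)*x2 = 16*0.4 + 7.6*0.0 + 1.4*0.0 = 6.4 + 0.0 + 0.0 = 6.4


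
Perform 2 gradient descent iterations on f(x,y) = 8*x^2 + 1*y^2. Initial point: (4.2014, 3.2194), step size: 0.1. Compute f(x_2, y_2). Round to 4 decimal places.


Gradient descent on f(x,y) = 8*x^2 + 1*y^2.
Starting point: (4.2014, 3.2194), alpha = 0.1
Step 1: grad_x = 2*8*4.2014 = 67.2224, grad_y = 2*1*3.2194 = 6.4388
  x_1 = 4.2014 - 0.1*67.2224 = -2.5208
  y_1 = 3.2194 - 0.1*6.4388 = 2.5755
Step 2: grad_x = 2*8*-2.5208 = -40.3334, grad_y = 2*1*2.5755 = 5.151
  x_2 = -2.5208 - 0.1*-40.3334 = 1.5125
  y_2 = 2.5755 - 0.1*5.151 = 2.0604
f(1.5125, 2.0604) = 8*1.5125^2 + 1*2.0604^2 = 22.5467


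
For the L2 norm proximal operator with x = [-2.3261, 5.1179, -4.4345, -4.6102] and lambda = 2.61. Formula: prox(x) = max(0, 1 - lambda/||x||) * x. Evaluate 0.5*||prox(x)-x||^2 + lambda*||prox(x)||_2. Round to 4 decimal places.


Step 1: Compute ||x||.
||x|| = 8.516
Step 2: Compute scaling factor.
scale = max(0, 1 - 2.61/8.516) = 0.6935
Step 3: prox(x) = [-1.6132, 3.5494, -3.0754, -3.1973]
||prox(x)|| = 5.906
Step 4: Proximal objective.
0.5*||prox-x||^2 = 3.4061
lambda*||prox|| = 15.4147
Total = 18.8207


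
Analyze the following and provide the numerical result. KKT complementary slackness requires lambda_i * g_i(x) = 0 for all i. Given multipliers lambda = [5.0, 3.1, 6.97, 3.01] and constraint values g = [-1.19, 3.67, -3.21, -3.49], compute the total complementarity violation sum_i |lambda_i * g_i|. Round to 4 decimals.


KKT complementary slackness check:
lambda_1 * g_1 = 5.0 * -1.19 = -5.95
lambda_2 * g_2 = 3.1 * 3.67 = 11.377
lambda_3 * g_3 = 6.97 * -3.21 = -22.3737
lambda_4 * g_4 = 3.01 * -3.49 = -10.5049
Total violation = 5.95 + 11.377 + 22.3737 + 10.5049 = 50.2056


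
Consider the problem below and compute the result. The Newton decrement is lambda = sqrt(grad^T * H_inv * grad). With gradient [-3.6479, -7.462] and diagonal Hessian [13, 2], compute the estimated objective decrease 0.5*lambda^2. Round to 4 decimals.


Step 1: H is diagonal, so H^(-1) * g = [-0.2806, -3.731].
Step 2: g^T H^(-1) g = sum_i g_i^2 / H_ii
  = (-3.6479)^2/13 + (-7.462)^2/2
  = 1.0236 + 27.8407 = 28.8644
Step 3: Objective decrease = 0.5 * g^T H^(-1) g = 14.4322


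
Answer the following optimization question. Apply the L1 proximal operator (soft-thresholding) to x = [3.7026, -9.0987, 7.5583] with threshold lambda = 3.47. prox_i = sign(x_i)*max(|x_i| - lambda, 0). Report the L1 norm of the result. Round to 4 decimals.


Soft-thresholding with lambda = 3.47:
prox(3.7026) = sign(3.7026)*max(|3.7026| - 3.47, 0) = 0.2326
prox(-9.0987) = sign(-9.0987)*max(|-9.0987| - 3.47, 0) = -5.6287
prox(7.5583) = sign(7.5583)*max(|7.5583| - 3.47, 0) = 4.0883
prox(x) = [0.2326, -5.6287, 4.0883]
||prox(x)||_1 = 0.2326 + 5.6287 + 4.0883 = 9.9496


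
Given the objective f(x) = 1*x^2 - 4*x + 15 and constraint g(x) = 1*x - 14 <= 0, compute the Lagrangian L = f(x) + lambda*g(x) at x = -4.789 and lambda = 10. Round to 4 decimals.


Step 1: Evaluate f(x).
f(-4.789) = 1*(-4.789)^2 - 4*(-4.789) + 15 = 57.0905
Step 2: Evaluate g(x).
g(-4.789) = 1*-4.789 - 14 = -18.789
Step 3: Compute Lagrangian.
L = 57.0905 + 10*-18.789 = -130.7995
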